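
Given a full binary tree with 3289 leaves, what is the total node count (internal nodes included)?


Leaf nodes (terminals): 3289
Internal nodes = n - 1 = 3289 - 1 = 3288
Total = leaves + internal = 3289 + 3288 = 6577

6577


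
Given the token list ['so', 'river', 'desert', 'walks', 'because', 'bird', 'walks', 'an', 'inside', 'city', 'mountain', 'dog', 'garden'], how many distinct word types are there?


Listing all tokens and tracking unique types:
  Token 1: 'so' -> NEW (unique so far: 1)
  Token 2: 'river' -> NEW (unique so far: 2)
  Token 3: 'desert' -> NEW (unique so far: 3)
  Token 4: 'walks' -> NEW (unique so far: 4)
  Token 5: 'because' -> NEW (unique so far: 5)
  Token 6: 'bird' -> NEW (unique so far: 6)
  Token 7: 'walks' -> duplicate (unique so far: 6)
  Token 8: 'an' -> NEW (unique so far: 7)
  Token 9: 'inside' -> NEW (unique so far: 8)
  Token 10: 'city' -> NEW (unique so far: 9)
  Token 11: 'mountain' -> NEW (unique so far: 10)
  Token 12: 'dog' -> NEW (unique so far: 11)
  Token 13: 'garden' -> NEW (unique so far: 12)
Unique types: ('an', 'because', 'bird', 'city', 'desert', 'dog', 'garden', 'inside', 'mountain', 'river', 'so', 'walks')
Vocabulary size: 12

12


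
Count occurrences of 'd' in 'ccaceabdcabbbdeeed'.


Scanning 'ccaceabdcabbbdeeed' for 'd':
  Position 7: 'd' -> MATCH (count: 1)
  Position 13: 'd' -> MATCH (count: 2)
  Position 17: 'd' -> MATCH (count: 3)
Total occurrences of 'd': 3

3


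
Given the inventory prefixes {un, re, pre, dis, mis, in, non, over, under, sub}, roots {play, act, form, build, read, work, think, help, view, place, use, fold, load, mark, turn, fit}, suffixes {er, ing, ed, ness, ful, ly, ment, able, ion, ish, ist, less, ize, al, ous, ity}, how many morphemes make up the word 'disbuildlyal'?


Segmenting 'disbuildlyal' against the inventory:
  'dis' -> prefix (morpheme 1)
  'build' -> root (morpheme 2)
  'ly' -> suffix (morpheme 3)
  'al' -> suffix (morpheme 4)
Total morphemes: 4

4


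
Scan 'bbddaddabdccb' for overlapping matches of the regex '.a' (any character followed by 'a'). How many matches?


Pattern: .a means any character followed by 'a'.
Scanning 'bbddaddabdccb' position-by-position:
  Pos 0: window 'bb' -> no
  Pos 1: window 'bd' -> no
  Pos 2: window 'dd' -> no
  Pos 3: window 'da' -> MATCH
  Pos 4: window 'ad' -> no
  Pos 5: window 'dd' -> no
  Pos 6: window 'da' -> MATCH
  Pos 7: window 'ab' -> no
  Pos 8: window 'bd' -> no
  Pos 9: window 'dc' -> no
  Pos 10: window 'cc' -> no
  Pos 11: window 'cb' -> no
  Pos 12: window 'b' -> no
Total matches: 2

2


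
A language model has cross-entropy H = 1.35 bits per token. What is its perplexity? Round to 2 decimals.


Perplexity formula: PP = 2^H
H = 1.35
PP = 2^1.35
Decompose: 2^1.35 = 2^1 * 2^0.35
2^1 = 2, 2^0.35 ~ 1.2745606
PP ~ 2 * 1.2745606 = 2.5491212
Rounded to 2 decimals: 2.55

2.55


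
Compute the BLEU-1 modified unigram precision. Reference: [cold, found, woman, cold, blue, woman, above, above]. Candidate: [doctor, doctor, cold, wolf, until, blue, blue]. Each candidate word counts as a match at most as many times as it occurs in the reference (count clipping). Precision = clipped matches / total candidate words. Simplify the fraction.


Reference word counts: {'above': 2, 'blue': 1, 'cold': 2, 'found': 1, 'woman': 2}
Checking each candidate word (with clipping):
  'doctor' -> not in reference -> no match (matches: 0)
  'doctor' -> not in reference -> no match (matches: 0)
  'cold' -> in reference (ref count 2, used 1/2) -> match (matches: 1)
  'wolf' -> not in reference -> no match (matches: 1)
  'until' -> not in reference -> no match (matches: 1)
  'blue' -> in reference (ref count 1, used 1/1) -> match (matches: 2)
  'blue' -> ref count 1 already used up (1/1) -> clipped, no match (matches: 2)
Clipped matches: 2, Candidate length: 7
Precision = 2/7

2/7


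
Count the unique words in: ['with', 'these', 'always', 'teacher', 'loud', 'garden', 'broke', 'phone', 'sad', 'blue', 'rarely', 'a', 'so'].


Listing all tokens and tracking unique types:
  Token 1: 'with' -> NEW (unique so far: 1)
  Token 2: 'these' -> NEW (unique so far: 2)
  Token 3: 'always' -> NEW (unique so far: 3)
  Token 4: 'teacher' -> NEW (unique so far: 4)
  Token 5: 'loud' -> NEW (unique so far: 5)
  Token 6: 'garden' -> NEW (unique so far: 6)
  Token 7: 'broke' -> NEW (unique so far: 7)
  Token 8: 'phone' -> NEW (unique so far: 8)
  Token 9: 'sad' -> NEW (unique so far: 9)
  Token 10: 'blue' -> NEW (unique so far: 10)
  Token 11: 'rarely' -> NEW (unique so far: 11)
  Token 12: 'a' -> NEW (unique so far: 12)
  Token 13: 'so' -> NEW (unique so far: 13)
Unique types: ('a', 'always', 'blue', 'broke', 'garden', 'loud', 'phone', 'rarely', 'sad', 'so', 'teacher', 'these', 'with')
Vocabulary size: 13

13


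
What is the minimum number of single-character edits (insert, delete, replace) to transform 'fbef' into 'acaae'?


Building DP table for s1='fbef' (len 4) and s2='acaae' (len 5):
       a  c  a  a  e
    0  1  2  3  4  5
  f 1  1  2  3  4  5
  b 2  2  2  3  4  5
  e 3  3  3  3  4  4
  f 4  4  4  4  4  5
Edit distance = dp[4][5] = 5

5


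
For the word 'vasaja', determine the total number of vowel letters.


Scanning each character of 'vasaja':
  Position 1: 'v' -> consonant (running count: 0)
  Position 2: 'a' -> vowel (running count: 1)
  Position 3: 's' -> consonant (running count: 1)
  Position 4: 'a' -> vowel (running count: 2)
  Position 5: 'j' -> consonant (running count: 2)
  Position 6: 'a' -> vowel (running count: 3)
Total vowels: 3

3


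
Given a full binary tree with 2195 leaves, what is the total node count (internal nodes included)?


Leaf nodes (terminals): 2195
Internal nodes = n - 1 = 2195 - 1 = 2194
Total = leaves + internal = 2195 + 2194 = 4389

4389


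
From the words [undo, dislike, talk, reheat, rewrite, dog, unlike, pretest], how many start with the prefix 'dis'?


Checking each word for prefix 'dis':
  'undo' -> no (count: 0)
  'dislike' -> YES, starts with 'dis' (count: 1)
  'talk' -> no (count: 1)
  'reheat' -> no (count: 1)
  'rewrite' -> no (count: 1)
  'dog' -> no (count: 1)
  'unlike' -> no (count: 1)
  'pretest' -> no (count: 1)
Total with prefix 'dis': 1

1


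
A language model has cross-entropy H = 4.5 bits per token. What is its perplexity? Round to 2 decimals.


Perplexity formula: PP = 2^H
H = 4.5
PP = 2^4.5
Decompose: 2^4.5 = 2^4 * 2^0.5 = 2^4 * sqrt(2)
2^4 = 16, sqrt(2) ~ 1.4142136
PP ~ 16 * 1.4142136 = 22.6274176
Rounded to 2 decimals: 22.63

22.63


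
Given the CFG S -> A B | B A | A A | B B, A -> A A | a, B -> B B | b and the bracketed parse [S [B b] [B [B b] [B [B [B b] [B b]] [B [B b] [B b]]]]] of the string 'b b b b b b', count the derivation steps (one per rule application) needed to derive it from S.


Every bracketed nonterminal node [X ...] in the tree is produced by exactly one rule application.
Reading the tree off as a leftmost derivation:
  Step 1: S  =>  B B   (applied S -> B B)
  Step 2: B B  =>  b B   (applied B -> b)
  Step 3: b B  =>  b B B   (applied B -> B B)
  Step 4: b B B  =>  b b B   (applied B -> b)
  Step 5: b b B  =>  b b B B   (applied B -> B B)
  Step 6: b b B B  =>  b b B B B   (applied B -> B B)
  Step 7: b b B B B  =>  b b b B B   (applied B -> b)
  Step 8: b b b B B  =>  b b b b B   (applied B -> b)
  Step 9: b b b b B  =>  b b b b B B   (applied B -> B B)
  Step 10: b b b b B B  =>  b b b b b B   (applied B -> b)
  Step 11: b b b b b B  =>  b b b b b b   (applied B -> b)
Final yield: b b b b b b
Total rewrite steps: 11

11


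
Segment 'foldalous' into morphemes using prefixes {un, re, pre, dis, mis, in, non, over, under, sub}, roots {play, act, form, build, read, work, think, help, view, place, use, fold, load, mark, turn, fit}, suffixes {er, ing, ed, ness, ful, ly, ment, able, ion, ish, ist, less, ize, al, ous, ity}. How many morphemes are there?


Segmenting 'foldalous' against the inventory:
  'fold' -> root (morpheme 1)
  'al' -> suffix (morpheme 2)
  'ous' -> suffix (morpheme 3)
Total morphemes: 3

3


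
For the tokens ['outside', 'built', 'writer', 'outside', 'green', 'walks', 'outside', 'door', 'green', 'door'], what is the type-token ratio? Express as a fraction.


Tokens: 10
Unique types: ('built', 'door', 'green', 'outside', 'walks', 'writer') = 6
TTR = 6/10
Simplify: divide both by 2 -> 3/5
TTR = 3/5

3/5


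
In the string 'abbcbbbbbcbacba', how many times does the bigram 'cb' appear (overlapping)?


Scanning 'abbcbbbbbcbacba' for bigram 'cb':
  Position 0: 'ab' -> no
  Position 1: 'bb' -> no
  Position 2: 'bc' -> no
  Position 3: 'cb' -> MATCH
  Position 4: 'bb' -> no
  Position 5: 'bb' -> no
  Position 6: 'bb' -> no
  Position 7: 'bb' -> no
  Position 8: 'bc' -> no
  Position 9: 'cb' -> MATCH
  Position 10: 'ba' -> no
  Position 11: 'ac' -> no
  Position 12: 'cb' -> MATCH
  Position 13: 'ba' -> no
Total matches: 3

3


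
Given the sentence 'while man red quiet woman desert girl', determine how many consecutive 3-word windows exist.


Word trigrams from [7] words:
  Trigram 1: (while man red)
  Trigram 2: (man red quiet)
  Trigram 3: (red quiet woman)
  Trigram 4: (quiet woman desert)
  Trigram 5: (woman desert girl)
Total word trigrams: 7 - 2 = 5

5


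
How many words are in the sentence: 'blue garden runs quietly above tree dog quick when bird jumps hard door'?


Counting words by splitting on spaces:
  Word 1: 'blue'
  Word 2: 'garden'
  Word 3: 'runs'
  Word 4: 'quietly'
  Word 5: 'above'
  Word 6: 'tree'
  Word 7: 'dog'
  Word 8: 'quick'
  Word 9: 'when'
  Word 10: 'bird'
  Word 11: 'jumps'
  Word 12: 'hard'
  Word 13: 'door'
Total words: 13

13


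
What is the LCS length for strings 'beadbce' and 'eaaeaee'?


DP table for LCS of 'beadbce' and 'eaaeaee':
       e  a  a  e  a  e  e
    0  0  0  0  0  0  0  0
  b 0  0  0  0  0  0  0  0
  e 0  1  1  1  1  1  1  1
  a 0  1  2  2  2  2  2  2
  d 0  1  2  2  2  2  2  2
  b 0  1  2  2  2  2  2  2
  c 0  1  2  2  2  2  2  2
  e 0  1  2  2  3  3  3  3
LCS: 'eae'
LCS length = 3

3


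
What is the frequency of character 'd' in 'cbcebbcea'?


Scanning 'cbcebbcea' for 'd':
  No matches found.
Total occurrences of 'd': 0

0


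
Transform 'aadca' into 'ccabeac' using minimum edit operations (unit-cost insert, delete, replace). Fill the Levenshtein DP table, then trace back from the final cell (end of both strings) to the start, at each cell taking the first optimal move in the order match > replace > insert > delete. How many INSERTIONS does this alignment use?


Edit distance = 5. Backtracking from cell (5, 7) with preference match > replace > insert > delete,
then listing the resulting alignment 'aadca' -> 'ccabeac' left to right:
  Step 1: insert 'c' [insertion #1]
  Step 2: replace a->c
  Step 3: keep 'a'
  Step 4: replace d->b
  Step 5: replace c->e
  Step 6: keep 'a'
  Step 7: insert 'c' [insertion #2]
Total insertions: 2

2


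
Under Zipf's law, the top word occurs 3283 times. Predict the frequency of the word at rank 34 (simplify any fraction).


Zipf's law: freq(rank) = f1 / rank
f1 = 3283, rank = 34
freq = 3283 / 34
GCD(3283, 34) = 1
Simplified: 3283/34

3283/34


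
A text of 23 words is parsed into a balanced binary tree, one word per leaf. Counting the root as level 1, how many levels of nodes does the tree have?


In a balanced binary tree with n leaves the deepest leaf is ceil(log2(n)) edges below the root,
so counting node levels inclusive of root and leaves gives ceil(log2(n)) + 1 levels.
log2(23) = 4.5236
ceil(4.5236) = 5
levels = 5 + 1 = 6

6


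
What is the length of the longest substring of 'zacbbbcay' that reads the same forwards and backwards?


Scanning 'zacbbbcay' for palindromic substrings.
Substring at positions 1-7: 'acbbbca'.
Check: reverse('acbbbca') = 'acbbbca' -> palindrome confirmed.
Neighbouring characters ('z' / 'y') break symmetry, so it cannot extend further.
No longer palindromic substring exists; longest length = 7

7


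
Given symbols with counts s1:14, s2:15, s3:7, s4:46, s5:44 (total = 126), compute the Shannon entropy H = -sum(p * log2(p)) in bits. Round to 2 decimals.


Computing entropy H = -sum(p_i * log2(p_i)):
  s1: p = 14/126 = 0.1111, -p*log2(p) = 0.3522
  s2: p = 15/126 = 0.1190, -p*log2(p) = 0.3655
  s3: p = 7/126 = 0.0556, -p*log2(p) = 0.2317
  s4: p = 46/126 = 0.3651, -p*log2(p) = 0.5307
  s5: p = 44/126 = 0.3492, -p*log2(p) = 0.5300
H = sum of terms = 2.0101
Rounded to 2 decimals: 2.01

2.01


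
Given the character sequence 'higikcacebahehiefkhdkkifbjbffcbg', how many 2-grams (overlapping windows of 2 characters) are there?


String 'higikcacebahehiefkhdkkifbjbffcbg' has length L = 32.
Number of overlapping n-grams = L - n + 1
Substituting: 32 - 2 + 1 = 31

31


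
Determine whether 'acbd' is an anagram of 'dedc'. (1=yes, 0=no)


Sort characters of 'acbd': 'abcd'
Sort characters of 'dedc': 'cdde'
Sorted forms differ -> they are NOT anagrams
Result: 0

0


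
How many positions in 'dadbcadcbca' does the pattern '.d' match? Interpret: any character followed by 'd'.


Pattern: .d means any character followed by 'd'.
Scanning 'dadbcadcbca' position-by-position:
  Pos 0: window 'da' -> no
  Pos 1: window 'ad' -> MATCH
  Pos 2: window 'db' -> no
  Pos 3: window 'bc' -> no
  Pos 4: window 'ca' -> no
  Pos 5: window 'ad' -> MATCH
  Pos 6: window 'dc' -> no
  Pos 7: window 'cb' -> no
  Pos 8: window 'bc' -> no
  Pos 9: window 'ca' -> no
  Pos 10: window 'a' -> no
Total matches: 2

2


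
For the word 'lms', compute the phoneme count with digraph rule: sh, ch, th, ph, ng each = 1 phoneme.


Parsing 'lms' greedily, digraphs first:
  'l' -> consonant phoneme (phonemes so far: 1)
  'm' -> consonant phoneme (phonemes so far: 2)
  's' -> consonant phoneme (phonemes so far: 3)
Total phonemes: 3

3


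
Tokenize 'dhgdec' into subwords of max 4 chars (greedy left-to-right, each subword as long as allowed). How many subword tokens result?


'dhgdec' has 6 characters.
Chunking with max size 4:
  Chunk 1: 'dhgd' (positions 0-3)
  Chunk 2: 'ec' (positions 4-5)
Total chunks: ceil(6 / 4) = 2

2


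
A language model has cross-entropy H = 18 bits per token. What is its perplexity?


Perplexity formula: PP = 2^H
H = 18
PP = 2^18
PP = 2^18 = 262144

262144


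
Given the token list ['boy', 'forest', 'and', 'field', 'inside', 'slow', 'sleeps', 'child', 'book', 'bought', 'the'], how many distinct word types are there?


Listing all tokens and tracking unique types:
  Token 1: 'boy' -> NEW (unique so far: 1)
  Token 2: 'forest' -> NEW (unique so far: 2)
  Token 3: 'and' -> NEW (unique so far: 3)
  Token 4: 'field' -> NEW (unique so far: 4)
  Token 5: 'inside' -> NEW (unique so far: 5)
  Token 6: 'slow' -> NEW (unique so far: 6)
  Token 7: 'sleeps' -> NEW (unique so far: 7)
  Token 8: 'child' -> NEW (unique so far: 8)
  Token 9: 'book' -> NEW (unique so far: 9)
  Token 10: 'bought' -> NEW (unique so far: 10)
  Token 11: 'the' -> NEW (unique so far: 11)
Unique types: ('and', 'book', 'bought', 'boy', 'child', 'field', 'forest', 'inside', 'sleeps', 'slow', 'the')
Vocabulary size: 11

11


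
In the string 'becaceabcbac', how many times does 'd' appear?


Scanning 'becaceabcbac' for 'd':
  No matches found.
Total occurrences of 'd': 0

0


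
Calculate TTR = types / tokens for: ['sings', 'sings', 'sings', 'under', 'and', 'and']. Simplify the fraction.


Tokens: 6
Unique types: ('and', 'sings', 'under') = 3
TTR = 3/6
Simplify: divide both by 3 -> 1/2
TTR = 1/2

1/2


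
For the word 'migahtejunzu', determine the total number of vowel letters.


Scanning each character of 'migahtejunzu':
  Position 1: 'm' -> consonant (running count: 0)
  Position 2: 'i' -> vowel (running count: 1)
  Position 3: 'g' -> consonant (running count: 1)
  Position 4: 'a' -> vowel (running count: 2)
  Position 5: 'h' -> consonant (running count: 2)
  Position 6: 't' -> consonant (running count: 2)
  Position 7: 'e' -> vowel (running count: 3)
  Position 8: 'j' -> consonant (running count: 3)
  Position 9: 'u' -> vowel (running count: 4)
  Position 10: 'n' -> consonant (running count: 4)
  Position 11: 'z' -> consonant (running count: 4)
  Position 12: 'u' -> vowel (running count: 5)
Total vowels: 5

5


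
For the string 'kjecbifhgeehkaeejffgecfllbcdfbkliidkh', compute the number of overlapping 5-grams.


String 'kjecbifhgeehkaeejffgecfllbcdfbkliidkh' has length L = 37.
Number of overlapping n-grams = L - n + 1
Substituting: 37 - 5 + 1 = 33

33


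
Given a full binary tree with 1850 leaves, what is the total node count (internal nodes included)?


Leaf nodes (terminals): 1850
Internal nodes = n - 1 = 1850 - 1 = 1849
Total = leaves + internal = 1850 + 1849 = 3699

3699


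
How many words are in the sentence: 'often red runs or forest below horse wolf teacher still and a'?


Counting words by splitting on spaces:
  Word 1: 'often'
  Word 2: 'red'
  Word 3: 'runs'
  Word 4: 'or'
  Word 5: 'forest'
  Word 6: 'below'
  Word 7: 'horse'
  Word 8: 'wolf'
  Word 9: 'teacher'
  Word 10: 'still'
  Word 11: 'and'
  Word 12: 'a'
Total words: 12

12


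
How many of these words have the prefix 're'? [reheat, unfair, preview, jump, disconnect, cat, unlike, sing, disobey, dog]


Checking each word for prefix 're':
  'reheat' -> YES, starts with 're' (count: 1)
  'unfair' -> no (count: 1)
  'preview' -> no (count: 1)
  'jump' -> no (count: 1)
  'disconnect' -> no (count: 1)
  'cat' -> no (count: 1)
  'unlike' -> no (count: 1)
  'sing' -> no (count: 1)
  'disobey' -> no (count: 1)
  'dog' -> no (count: 1)
Total with prefix 're': 1

1


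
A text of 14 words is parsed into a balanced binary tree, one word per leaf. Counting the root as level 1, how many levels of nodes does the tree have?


In a balanced binary tree with n leaves the deepest leaf is ceil(log2(n)) edges below the root,
so counting node levels inclusive of root and leaves gives ceil(log2(n)) + 1 levels.
log2(14) = 3.8074
ceil(3.8074) = 4
levels = 4 + 1 = 5

5


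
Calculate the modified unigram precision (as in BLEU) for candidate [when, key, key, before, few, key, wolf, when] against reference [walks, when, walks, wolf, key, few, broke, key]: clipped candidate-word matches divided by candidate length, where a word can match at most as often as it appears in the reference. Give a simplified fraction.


Reference word counts: {'broke': 1, 'few': 1, 'key': 2, 'walks': 2, 'when': 1, 'wolf': 1}
Checking each candidate word (with clipping):
  'when' -> in reference (ref count 1, used 1/1) -> match (matches: 1)
  'key' -> in reference (ref count 2, used 1/2) -> match (matches: 2)
  'key' -> in reference (ref count 2, used 2/2) -> match (matches: 3)
  'before' -> not in reference -> no match (matches: 3)
  'few' -> in reference (ref count 1, used 1/1) -> match (matches: 4)
  'key' -> ref count 2 already used up (2/2) -> clipped, no match (matches: 4)
  'wolf' -> in reference (ref count 1, used 1/1) -> match (matches: 5)
  'when' -> ref count 1 already used up (1/1) -> clipped, no match (matches: 5)
Clipped matches: 5, Candidate length: 8
Precision = 5/8

5/8


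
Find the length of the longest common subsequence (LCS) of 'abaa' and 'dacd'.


DP table for LCS of 'abaa' and 'dacd':
       d  a  c  d
    0  0  0  0  0
  a 0  0  1  1  1
  b 0  0  1  1  1
  a 0  0  1  1  1
  a 0  0  1  1  1
LCS: 'a'
LCS length = 1

1


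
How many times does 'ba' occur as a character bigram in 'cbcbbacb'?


Scanning 'cbcbbacb' for bigram 'ba':
  Position 0: 'cb' -> no
  Position 1: 'bc' -> no
  Position 2: 'cb' -> no
  Position 3: 'bb' -> no
  Position 4: 'ba' -> MATCH
  Position 5: 'ac' -> no
  Position 6: 'cb' -> no
Total matches: 1

1


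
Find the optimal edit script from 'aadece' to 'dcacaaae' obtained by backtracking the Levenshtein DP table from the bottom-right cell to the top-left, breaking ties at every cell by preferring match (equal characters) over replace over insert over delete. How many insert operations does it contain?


Edit distance = 6. Backtracking from cell (6, 8) with preference match > replace > insert > delete,
then listing the resulting alignment 'aadece' -> 'dcacaaae' left to right:
  Step 1: insert 'd' [insertion #1]
  Step 2: insert 'c' [insertion #2]
  Step 3: keep 'a'
  Step 4: replace a->c
  Step 5: replace d->a
  Step 6: replace e->a
  Step 7: replace c->a
  Step 8: keep 'e'
Total insertions: 2

2


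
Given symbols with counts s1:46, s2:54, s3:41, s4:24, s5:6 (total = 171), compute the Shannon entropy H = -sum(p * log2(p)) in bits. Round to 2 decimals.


Computing entropy H = -sum(p_i * log2(p_i)):
  s1: p = 46/171 = 0.2690, -p*log2(p) = 0.5096
  s2: p = 54/171 = 0.3158, -p*log2(p) = 0.5251
  s3: p = 41/171 = 0.2398, -p*log2(p) = 0.4940
  s4: p = 24/171 = 0.1404, -p*log2(p) = 0.3976
  s5: p = 6/171 = 0.0351, -p*log2(p) = 0.1696
H = sum of terms = 2.0959
Rounded to 2 decimals: 2.10

2.10


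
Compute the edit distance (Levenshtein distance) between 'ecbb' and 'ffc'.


Building DP table for s1='ecbb' (len 4) and s2='ffc' (len 3):
       f  f  c
    0  1  2  3
  e 1  1  2  3
  c 2  2  2  2
  b 3  3  3  3
  b 4  4  4  4
Edit distance = dp[4][3] = 4

4


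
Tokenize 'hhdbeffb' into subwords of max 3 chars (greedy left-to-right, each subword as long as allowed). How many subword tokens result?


'hhdbeffb' has 8 characters.
Chunking with max size 3:
  Chunk 1: 'hhd' (positions 0-2)
  Chunk 2: 'bef' (positions 3-5)
  Chunk 3: 'fb' (positions 6-7)
Total chunks: ceil(8 / 3) = 3

3


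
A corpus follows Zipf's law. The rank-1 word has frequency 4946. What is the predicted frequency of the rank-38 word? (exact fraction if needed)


Zipf's law: freq(rank) = f1 / rank
f1 = 4946, rank = 38
freq = 4946 / 38
GCD(4946, 38) = 2
Simplified: 2473/19

2473/19


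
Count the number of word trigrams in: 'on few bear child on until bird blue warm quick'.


Word trigrams from [10] words:
  Trigram 1: (on few bear)
  Trigram 2: (few bear child)
  Trigram 3: (bear child on)
  Trigram 4: (child on until)
  Trigram 5: (on until bird)
  Trigram 6: (until bird blue)
  Trigram 7: (bird blue warm)
  Trigram 8: (blue warm quick)
Total word trigrams: 10 - 2 = 8

8


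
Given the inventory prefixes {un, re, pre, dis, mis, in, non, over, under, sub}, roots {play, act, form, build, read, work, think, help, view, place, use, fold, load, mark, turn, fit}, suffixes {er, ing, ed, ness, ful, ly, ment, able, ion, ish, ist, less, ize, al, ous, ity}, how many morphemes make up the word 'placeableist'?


Segmenting 'placeableist' against the inventory:
  'place' -> root (morpheme 1)
  'able' -> suffix (morpheme 2)
  'ist' -> suffix (morpheme 3)
Total morphemes: 3

3


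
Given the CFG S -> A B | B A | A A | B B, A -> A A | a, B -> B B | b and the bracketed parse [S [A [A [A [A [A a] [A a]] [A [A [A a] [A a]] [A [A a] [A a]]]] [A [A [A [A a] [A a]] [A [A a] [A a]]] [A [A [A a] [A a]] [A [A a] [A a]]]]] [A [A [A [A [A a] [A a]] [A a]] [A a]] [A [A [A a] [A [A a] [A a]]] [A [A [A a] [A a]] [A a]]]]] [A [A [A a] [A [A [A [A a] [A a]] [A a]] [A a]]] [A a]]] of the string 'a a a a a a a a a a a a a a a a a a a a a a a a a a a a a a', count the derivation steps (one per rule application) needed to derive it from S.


Every bracketed nonterminal node [X ...] in the tree is produced by exactly one rule application.
Reading the tree off as a leftmost derivation:
  Step 1: S  =>  A A   (applied S -> A A)
  Step 2: A A  =>  A A A   (applied A -> A A)
  Step 3: A A A  =>  A A A A   (applied A -> A A)
  Step 4: A A A A  =>  A A A A A   (applied A -> A A)
  Step 5: A A A A A  =>  A A A A A A   (applied A -> A A)
  Step 6: A A A A A A  =>  a A A A A A   (applied A -> a)
  Step 7: a A A A A A  =>  a a A A A A   (applied A -> a)
  Step 8: a a A A A A  =>  a a A A A A A   (applied A -> A A)
  Step 9: a a A A A A A  =>  a a A A A A A A   (applied A -> A A)
  Step 10: a a A A A A A A  =>  a a a A A A A A   (applied A -> a)
  Step 11: a a a A A A A A  =>  a a a a A A A A   (applied A -> a)
  Step 12: a a a a A A A A  =>  a a a a A A A A A   (applied A -> A A)
  Step 13: a a a a A A A A A  =>  a a a a a A A A A   (applied A -> a)
  Step 14: a a a a a A A A A  =>  a a a a a a A A A   (applied A -> a)
  Step 15: a a a a a a A A A  =>  a a a a a a A A A A   (applied A -> A A)
  Step 16: a a a a a a A A A A  =>  a a a a a a A A A A A   (applied A -> A A)
  Step 17: a a a a a a A A A A A  =>  a a a a a a A A A A A A   (applied A -> A A)
  Step 18: a a a a a a A A A A A A  =>  a a a a a a a A A A A A   (applied A -> a)
  Step 19: a a a a a a a A A A A A  =>  a a a a a a a a A A A A   (applied A -> a)
  Step 20: a a a a a a a a A A A A  =>  a a a a a a a a A A A A A   (applied A -> A A)
  Step 21: a a a a a a a a A A A A A  =>  a a a a a a a a a A A A A   (applied A -> a)
  Step 22: a a a a a a a a a A A A A  =>  a a a a a a a a a a A A A   (applied A -> a)
  Step 23: a a a a a a a a a a A A A  =>  a a a a a a a a a a A A A A   (applied A -> A A)
  Step 24: a a a a a a a a a a A A A A  =>  a a a a a a a a a a A A A A A   (applied A -> A A)
  Step 25: a a a a a a a a a a A A A A A  =>  a a a a a a a a a a a A A A A   (applied A -> a)
  Step 26: a a a a a a a a a a a A A A A  =>  a a a a a a a a a a a a A A A   (applied A -> a)
  Step 27: a a a a a a a a a a a a A A A  =>  a a a a a a a a a a a a A A A A   (applied A -> A A)
  Step 28: a a a a a a a a a a a a A A A A  =>  a a a a a a a a a a a a a A A A   (applied A -> a)
  Step 29: a a a a a a a a a a a a a A A A  =>  a a a a a a a a a a a a a a A A   (applied A -> a)
  Step 30: a a a a a a a a a a a a a a A A  =>  a a a a a a a a a a a a a a A A A   (applied A -> A A)
  Step 31: a a a a a a a a a a a a a a A A A  =>  a a a a a a a a a a a a a a A A A A   (applied A -> A A)
  Step 32: a a a a a a a a a a a a a a A A A A  =>  a a a a a a a a a a a a a a A A A A A   (applied A -> A A)
  Step 33: a a a a a a a a a a a a a a A A A A A  =>  a a a a a a a a a a a a a a A A A A A A   (applied A -> A A)
  Step 34: a a a a a a a a a a a a a a A A A A A A  =>  a a a a a a a a a a a a a a a A A A A A   (applied A -> a)
  Step 35: a a a a a a a a a a a a a a a A A A A A  =>  a a a a a a a a a a a a a a a a A A A A   (applied A -> a)
  Step 36: a a a a a a a a a a a a a a a a A A A A  =>  a a a a a a a a a a a a a a a a a A A A   (applied A -> a)
  Step 37: a a a a a a a a a a a a a a a a a A A A  =>  a a a a a a a a a a a a a a a a a a A A   (applied A -> a)
  Step 38: a a a a a a a a a a a a a a a a a a A A  =>  a a a a a a a a a a a a a a a a a a A A A   (applied A -> A A)
  Step 39: a a a a a a a a a a a a a a a a a a A A A  =>  a a a a a a a a a a a a a a a a a a A A A A   (applied A -> A A)
  Step 40: a a a a a a a a a a a a a a a a a a A A A A  =>  a a a a a a a a a a a a a a a a a a a A A A   (applied A -> a)
  Step 41: a a a a a a a a a a a a a a a a a a a A A A  =>  a a a a a a a a a a a a a a a a a a a A A A A   (applied A -> A A)
  Step 42: a a a a a a a a a a a a a a a a a a a A A A A  =>  a a a a a a a a a a a a a a a a a a a a A A A   (applied A -> a)
  Step 43: a a a a a a a a a a a a a a a a a a a a A A A  =>  a a a a a a a a a a a a a a a a a a a a a A A   (applied A -> a)
  Step 44: a a a a a a a a a a a a a a a a a a a a a A A  =>  a a a a a a a a a a a a a a a a a a a a a A A A   (applied A -> A A)
  Step 45: a a a a a a a a a a a a a a a a a a a a a A A A  =>  a a a a a a a a a a a a a a a a a a a a a A A A A   (applied A -> A A)
  Step 46: a a a a a a a a a a a a a a a a a a a a a A A A A  =>  a a a a a a a a a a a a a a a a a a a a a a A A A   (applied A -> a)
  Step 47: a a a a a a a a a a a a a a a a a a a a a a A A A  =>  a a a a a a a a a a a a a a a a a a a a a a a A A   (applied A -> a)
  Step 48: a a a a a a a a a a a a a a a a a a a a a a a A A  =>  a a a a a a a a a a a a a a a a a a a a a a a a A   (applied A -> a)
  Step 49: a a a a a a a a a a a a a a a a a a a a a a a a A  =>  a a a a a a a a a a a a a a a a a a a a a a a a A A   (applied A -> A A)
  Step 50: a a a a a a a a a a a a a a a a a a a a a a a a A A  =>  a a a a a a a a a a a a a a a a a a a a a a a a A A A   (applied A -> A A)
  Step 51: a a a a a a a a a a a a a a a a a a a a a a a a A A A  =>  a a a a a a a a a a a a a a a a a a a a a a a a a A A   (applied A -> a)
  Step 52: a a a a a a a a a a a a a a a a a a a a a a a a a A A  =>  a a a a a a a a a a a a a a a a a a a a a a a a a A A A   (applied A -> A A)
  Step 53: a a a a a a a a a a a a a a a a a a a a a a a a a A A A  =>  a a a a a a a a a a a a a a a a a a a a a a a a a A A A A   (applied A -> A A)
  Step 54: a a a a a a a a a a a a a a a a a a a a a a a a a A A A A  =>  a a a a a a a a a a a a a a a a a a a a a a a a a A A A A A   (applied A -> A A)
  Step 55: a a a a a a a a a a a a a a a a a a a a a a a a a A A A A A  =>  a a a a a a a a a a a a a a a a a a a a a a a a a a A A A A   (applied A -> a)
  Step 56: a a a a a a a a a a a a a a a a a a a a a a a a a a A A A A  =>  a a a a a a a a a a a a a a a a a a a a a a a a a a a A A A   (applied A -> a)
  Step 57: a a a a a a a a a a a a a a a a a a a a a a a a a a a A A A  =>  a a a a a a a a a a a a a a a a a a a a a a a a a a a a A A   (applied A -> a)
  Step 58: a a a a a a a a a a a a a a a a a a a a a a a a a a a a A A  =>  a a a a a a a a a a a a a a a a a a a a a a a a a a a a a A   (applied A -> a)
  Step 59: a a a a a a a a a a a a a a a a a a a a a a a a a a a a a A  =>  a a a a a a a a a a a a a a a a a a a a a a a a a a a a a a   (applied A -> a)
Final yield: a a a a a a a a a a a a a a a a a a a a a a a a a a a a a a
Total rewrite steps: 59

59


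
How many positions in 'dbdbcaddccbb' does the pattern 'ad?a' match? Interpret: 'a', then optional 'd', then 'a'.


Pattern: ad?a means 'a', then optional 'd', then 'a'.
Scanning 'dbdbcaddccbb' position-by-position:
  Pos 0: window 'dbd' -> no
  Pos 1: window 'bdb' -> no
  Pos 2: window 'dbc' -> no
  Pos 3: window 'bca' -> no
  Pos 4: window 'cad' -> no
  Pos 5: window 'add' -> no
  Pos 6: window 'ddc' -> no
  Pos 7: window 'dcc' -> no
  Pos 8: window 'ccb' -> no
  Pos 9: window 'cbb' -> no
  Pos 10: window 'bb' -> no
  Pos 11: window 'b' -> no
Total matches: 0

0


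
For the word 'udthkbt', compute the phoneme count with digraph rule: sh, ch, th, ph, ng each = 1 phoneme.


Parsing 'udthkbt' greedily, digraphs first:
  'u' -> vowel phoneme (phonemes so far: 1)
  'd' -> consonant phoneme (phonemes so far: 2)
  'th' -> digraph (1 consonant phoneme) (phonemes so far: 3)
  'k' -> consonant phoneme (phonemes so far: 4)
  'b' -> consonant phoneme (phonemes so far: 5)
  't' -> consonant phoneme (phonemes so far: 6)
Total phonemes: 6

6


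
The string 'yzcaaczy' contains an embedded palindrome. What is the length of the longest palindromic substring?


Scanning 'yzcaaczy' for palindromic substrings.
Substring at positions 0-7: 'yzcaaczy'.
Check: reverse('yzcaaczy') = 'yzcaaczy' -> palindrome confirmed.
No longer palindromic substring exists; longest length = 8

8


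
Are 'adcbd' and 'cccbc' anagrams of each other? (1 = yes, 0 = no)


Sort characters of 'adcbd': 'abcdd'
Sort characters of 'cccbc': 'bcccc'
Sorted forms differ -> they are NOT anagrams
Result: 0

0


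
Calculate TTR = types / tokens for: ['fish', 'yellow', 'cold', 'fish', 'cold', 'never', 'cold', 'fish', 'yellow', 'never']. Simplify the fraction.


Tokens: 10
Unique types: ('cold', 'fish', 'never', 'yellow') = 4
TTR = 4/10
Simplify: divide both by 2 -> 2/5
TTR = 2/5

2/5


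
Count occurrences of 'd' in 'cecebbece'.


Scanning 'cecebbece' for 'd':
  No matches found.
Total occurrences of 'd': 0

0


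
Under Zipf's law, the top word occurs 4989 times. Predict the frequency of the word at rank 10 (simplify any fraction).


Zipf's law: freq(rank) = f1 / rank
f1 = 4989, rank = 10
freq = 4989 / 10
GCD(4989, 10) = 1
Simplified: 4989/10

4989/10


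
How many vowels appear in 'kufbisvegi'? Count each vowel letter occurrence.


Scanning each character of 'kufbisvegi':
  Position 1: 'k' -> consonant (running count: 0)
  Position 2: 'u' -> vowel (running count: 1)
  Position 3: 'f' -> consonant (running count: 1)
  Position 4: 'b' -> consonant (running count: 1)
  Position 5: 'i' -> vowel (running count: 2)
  Position 6: 's' -> consonant (running count: 2)
  Position 7: 'v' -> consonant (running count: 2)
  Position 8: 'e' -> vowel (running count: 3)
  Position 9: 'g' -> consonant (running count: 3)
  Position 10: 'i' -> vowel (running count: 4)
Total vowels: 4

4


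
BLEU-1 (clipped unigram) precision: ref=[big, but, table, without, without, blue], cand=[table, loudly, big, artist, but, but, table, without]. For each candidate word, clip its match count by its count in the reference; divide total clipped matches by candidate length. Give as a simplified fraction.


Reference word counts: {'big': 1, 'blue': 1, 'but': 1, 'table': 1, 'without': 2}
Checking each candidate word (with clipping):
  'table' -> in reference (ref count 1, used 1/1) -> match (matches: 1)
  'loudly' -> not in reference -> no match (matches: 1)
  'big' -> in reference (ref count 1, used 1/1) -> match (matches: 2)
  'artist' -> not in reference -> no match (matches: 2)
  'but' -> in reference (ref count 1, used 1/1) -> match (matches: 3)
  'but' -> ref count 1 already used up (1/1) -> clipped, no match (matches: 3)
  'table' -> ref count 1 already used up (1/1) -> clipped, no match (matches: 3)
  'without' -> in reference (ref count 2, used 1/2) -> match (matches: 4)
Clipped matches: 4, Candidate length: 8
Precision = 4/8 = 1/2

1/2


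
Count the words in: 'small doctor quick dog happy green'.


Counting words by splitting on spaces:
  Word 1: 'small'
  Word 2: 'doctor'
  Word 3: 'quick'
  Word 4: 'dog'
  Word 5: 'happy'
  Word 6: 'green'
Total words: 6

6


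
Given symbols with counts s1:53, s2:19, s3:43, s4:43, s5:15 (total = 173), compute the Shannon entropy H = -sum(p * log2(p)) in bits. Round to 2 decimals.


Computing entropy H = -sum(p_i * log2(p_i)):
  s1: p = 53/173 = 0.3064, -p*log2(p) = 0.5229
  s2: p = 19/173 = 0.1098, -p*log2(p) = 0.3500
  s3: p = 43/173 = 0.2486, -p*log2(p) = 0.4992
  s4: p = 43/173 = 0.2486, -p*log2(p) = 0.4992
  s5: p = 15/173 = 0.0867, -p*log2(p) = 0.3059
H = sum of terms = 2.1772
Rounded to 2 decimals: 2.18

2.18


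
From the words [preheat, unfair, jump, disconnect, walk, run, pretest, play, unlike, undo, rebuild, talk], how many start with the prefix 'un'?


Checking each word for prefix 'un':
  'preheat' -> no (count: 0)
  'unfair' -> YES, starts with 'un' (count: 1)
  'jump' -> no (count: 1)
  'disconnect' -> no (count: 1)
  'walk' -> no (count: 1)
  'run' -> no (count: 1)
  'pretest' -> no (count: 1)
  'play' -> no (count: 1)
  'unlike' -> YES, starts with 'un' (count: 2)
  'undo' -> YES, starts with 'un' (count: 3)
  'rebuild' -> no (count: 3)
  'talk' -> no (count: 3)
Total with prefix 'un': 3

3


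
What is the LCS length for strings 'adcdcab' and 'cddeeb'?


DP table for LCS of 'adcdcab' and 'cddeeb':
       c  d  d  e  e  b
    0  0  0  0  0  0  0
  a 0  0  0  0  0  0  0
  d 0  0  1  1  1  1  1
  c 0  1  1  1  1  1  1
  d 0  1  2  2  2  2  2
  c 0  1  2  2  2  2  2
  a 0  1  2  2  2  2  2
  b 0  1  2  2  2  2  3
LCS: 'ddb'
LCS length = 3

3


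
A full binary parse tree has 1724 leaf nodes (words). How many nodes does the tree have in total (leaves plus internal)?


Leaf nodes (terminals): 1724
Internal nodes = n - 1 = 1724 - 1 = 1723
Total = leaves + internal = 1724 + 1723 = 3447

3447


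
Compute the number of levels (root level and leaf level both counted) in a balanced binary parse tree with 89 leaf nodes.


In a balanced binary tree with n leaves the deepest leaf is ceil(log2(n)) edges below the root,
so counting node levels inclusive of root and leaves gives ceil(log2(n)) + 1 levels.
log2(89) = 6.4757
ceil(6.4757) = 7
levels = 7 + 1 = 8

8


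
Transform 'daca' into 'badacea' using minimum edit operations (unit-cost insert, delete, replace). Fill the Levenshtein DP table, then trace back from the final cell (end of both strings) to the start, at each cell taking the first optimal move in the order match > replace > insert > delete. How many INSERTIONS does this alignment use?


Edit distance = 3. Backtracking from cell (4, 7) with preference match > replace > insert > delete,
then listing the resulting alignment 'daca' -> 'badacea' left to right:
  Step 1: insert 'b' [insertion #1]
  Step 2: insert 'a' [insertion #2]
  Step 3: keep 'd'
  Step 4: keep 'a'
  Step 5: keep 'c'
  Step 6: insert 'e' [insertion #3]
  Step 7: keep 'a'
Total insertions: 3

3


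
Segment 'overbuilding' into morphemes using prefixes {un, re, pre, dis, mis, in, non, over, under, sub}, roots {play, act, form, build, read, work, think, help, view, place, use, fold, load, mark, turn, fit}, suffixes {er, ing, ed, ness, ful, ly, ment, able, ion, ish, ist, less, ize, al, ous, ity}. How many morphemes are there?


Segmenting 'overbuilding' against the inventory:
  'over' -> prefix (morpheme 1)
  'build' -> root (morpheme 2)
  'ing' -> suffix (morpheme 3)
Total morphemes: 3

3


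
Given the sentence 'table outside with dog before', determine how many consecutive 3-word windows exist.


Word trigrams from [5] words:
  Trigram 1: (table outside with)
  Trigram 2: (outside with dog)
  Trigram 3: (with dog before)
Total word trigrams: 5 - 2 = 3

3


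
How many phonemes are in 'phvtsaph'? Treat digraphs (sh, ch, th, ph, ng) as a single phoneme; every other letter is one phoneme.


Parsing 'phvtsaph' greedily, digraphs first:
  'ph' -> digraph (1 consonant phoneme) (phonemes so far: 1)
  'v' -> consonant phoneme (phonemes so far: 2)
  't' -> consonant phoneme (phonemes so far: 3)
  's' -> consonant phoneme (phonemes so far: 4)
  'a' -> vowel phoneme (phonemes so far: 5)
  'ph' -> digraph (1 consonant phoneme) (phonemes so far: 6)
Total phonemes: 6

6


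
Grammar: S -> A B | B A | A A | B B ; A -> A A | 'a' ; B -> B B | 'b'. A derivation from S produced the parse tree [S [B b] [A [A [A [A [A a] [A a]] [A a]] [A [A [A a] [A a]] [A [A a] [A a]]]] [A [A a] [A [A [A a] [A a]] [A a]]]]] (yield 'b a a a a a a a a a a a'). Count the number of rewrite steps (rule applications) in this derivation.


Every bracketed nonterminal node [X ...] in the tree is produced by exactly one rule application.
Reading the tree off as a leftmost derivation:
  Step 1: S  =>  B A   (applied S -> B A)
  Step 2: B A  =>  b A   (applied B -> b)
  Step 3: b A  =>  b A A   (applied A -> A A)
  Step 4: b A A  =>  b A A A   (applied A -> A A)
  Step 5: b A A A  =>  b A A A A   (applied A -> A A)
  Step 6: b A A A A  =>  b A A A A A   (applied A -> A A)
  Step 7: b A A A A A  =>  b a A A A A   (applied A -> a)
  Step 8: b a A A A A  =>  b a a A A A   (applied A -> a)
  Step 9: b a a A A A  =>  b a a a A A   (applied A -> a)
  Step 10: b a a a A A  =>  b a a a A A A   (applied A -> A A)
  Step 11: b a a a A A A  =>  b a a a A A A A   (applied A -> A A)
  Step 12: b a a a A A A A  =>  b a a a a A A A   (applied A -> a)
  Step 13: b a a a a A A A  =>  b a a a a a A A   (applied A -> a)
  Step 14: b a a a a a A A  =>  b a a a a a A A A   (applied A -> A A)
  Step 15: b a a a a a A A A  =>  b a a a a a a A A   (applied A -> a)
  Step 16: b a a a a a a A A  =>  b a a a a a a a A   (applied A -> a)
  Step 17: b a a a a a a a A  =>  b a a a a a a a A A   (applied A -> A A)
  Step 18: b a a a a a a a A A  =>  b a a a a a a a a A   (applied A -> a)
  Step 19: b a a a a a a a a A  =>  b a a a a a a a a A A   (applied A -> A A)
  Step 20: b a a a a a a a a A A  =>  b a a a a a a a a A A A   (applied A -> A A)
  Step 21: b a a a a a a a a A A A  =>  b a a a a a a a a a A A   (applied A -> a)
  Step 22: b a a a a a a a a a A A  =>  b a a a a a a a a a a A   (applied A -> a)
  Step 23: b a a a a a a a a a a A  =>  b a a a a a a a a a a a   (applied A -> a)
Final yield: b a a a a a a a a a a a
Total rewrite steps: 23

23


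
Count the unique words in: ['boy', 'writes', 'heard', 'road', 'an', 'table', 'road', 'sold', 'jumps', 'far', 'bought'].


Listing all tokens and tracking unique types:
  Token 1: 'boy' -> NEW (unique so far: 1)
  Token 2: 'writes' -> NEW (unique so far: 2)
  Token 3: 'heard' -> NEW (unique so far: 3)
  Token 4: 'road' -> NEW (unique so far: 4)
  Token 5: 'an' -> NEW (unique so far: 5)
  Token 6: 'table' -> NEW (unique so far: 6)
  Token 7: 'road' -> duplicate (unique so far: 6)
  Token 8: 'sold' -> NEW (unique so far: 7)
  Token 9: 'jumps' -> NEW (unique so far: 8)
  Token 10: 'far' -> NEW (unique so far: 9)
  Token 11: 'bought' -> NEW (unique so far: 10)
Unique types: ('an', 'bought', 'boy', 'far', 'heard', 'jumps', 'road', 'sold', 'table', 'writes')
Vocabulary size: 10

10
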